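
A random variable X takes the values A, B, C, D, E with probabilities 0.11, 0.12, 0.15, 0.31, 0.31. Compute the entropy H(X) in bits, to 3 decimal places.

H = −Σ pᵢ log₂ pᵢ.
−0.11·log₂(0.11) = 0.3503
−0.12·log₂(0.12) = 0.3671
−0.15·log₂(0.15) = 0.4105
−0.31·log₂(0.31) = 0.5238
−0.31·log₂(0.31) = 0.5238
Sum ≈ 2.1755 → 2.175 bits.

2.175 bits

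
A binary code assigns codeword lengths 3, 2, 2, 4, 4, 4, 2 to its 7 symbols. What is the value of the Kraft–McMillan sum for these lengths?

With common denominator 2^4 = 16: Σ 2^(−ℓᵢ) = 2/16 + 4/16 + 4/16 + 1/16 + 1/16 + 1/16 + 4/16 = 17/16 = 1.0625.

1.0625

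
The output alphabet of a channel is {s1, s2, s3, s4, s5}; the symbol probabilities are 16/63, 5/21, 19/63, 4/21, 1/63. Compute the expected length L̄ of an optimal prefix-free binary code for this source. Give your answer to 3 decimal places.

Repeatedly combine the two least-probable nodes; the expected code length is the sum of the merged weights.
merge 1/63 + 4/21 → 13/63
merge 13/63 + 5/21 → 4/9
merge 16/63 + 19/63 → 5/9
merge 4/9 + 5/9 → 1
L = 13/63 + 4/9 + 5/9 + 1 = 139/63 ≈ 2.206 bits/symbol.

2.206 bits/symbol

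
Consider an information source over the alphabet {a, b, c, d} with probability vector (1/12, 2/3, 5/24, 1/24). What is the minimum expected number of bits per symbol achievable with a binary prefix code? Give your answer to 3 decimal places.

Repeatedly combine the two least-probable nodes; the expected code length is the sum of the merged weights.
merge 1/24 + 1/12 → 1/8
merge 1/8 + 5/24 → 1/3
merge 1/3 + 2/3 → 1
L = 1/8 + 1/3 + 1 = 35/24 ≈ 1.458 bits/symbol.

1.458 bits/symbol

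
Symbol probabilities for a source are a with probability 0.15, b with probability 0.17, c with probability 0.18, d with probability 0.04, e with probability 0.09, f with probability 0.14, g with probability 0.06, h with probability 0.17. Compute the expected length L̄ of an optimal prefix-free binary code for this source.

Repeatedly combine the two least-probable nodes; the expected code length is the sum of the merged weights.
merge 1/25 + 3/50 → 1/10
merge 9/100 + 1/10 → 19/100
merge 7/50 + 3/20 → 29/100
merge 17/100 + 17/100 → 17/50
merge 9/50 + 19/100 → 37/100
merge 29/100 + 17/50 → 63/100
merge 37/100 + 63/100 → 1
L = 1/10 + 19/100 + 29/100 + 17/50 + 37/100 + 63/100 + 1 = 73/25 = 2.92 bits/symbol.

2.92 bits/symbol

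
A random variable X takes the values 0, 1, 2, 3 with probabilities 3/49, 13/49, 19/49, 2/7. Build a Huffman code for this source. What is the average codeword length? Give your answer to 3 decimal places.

Repeatedly combine the two least-probable nodes; the expected code length is the sum of the merged weights.
merge 3/49 + 13/49 → 16/49
merge 2/7 + 16/49 → 30/49
merge 19/49 + 30/49 → 1
L = 16/49 + 30/49 + 1 = 95/49 ≈ 1.939 bits/symbol.

1.939 bits/symbol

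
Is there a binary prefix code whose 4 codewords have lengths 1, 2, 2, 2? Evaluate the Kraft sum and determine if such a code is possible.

1.25; no

With common denominator 2^2 = 4: Σ 2^(−ℓᵢ) = 2/4 + 1/4 + 1/4 + 1/4 = 5/4 = 1.25.
Kraft's inequality requires Σ ≤ 1; here Σ = 1.25 > 1, so no such prefix code exists.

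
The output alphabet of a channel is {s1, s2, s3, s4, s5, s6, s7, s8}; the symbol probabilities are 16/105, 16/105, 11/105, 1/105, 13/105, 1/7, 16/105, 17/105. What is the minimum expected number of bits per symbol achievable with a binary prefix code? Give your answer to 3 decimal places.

Repeatedly combine the two least-probable nodes; the expected code length is the sum of the merged weights.
merge 1/105 + 11/105 → 4/35
merge 4/35 + 13/105 → 5/21
merge 1/7 + 16/105 → 31/105
merge 16/105 + 16/105 → 32/105
merge 17/105 + 5/21 → 2/5
merge 31/105 + 32/105 → 3/5
merge 2/5 + 3/5 → 1
L = 4/35 + 5/21 + 31/105 + 32/105 + 2/5 + 3/5 + 1 = 62/21 ≈ 2.952 bits/symbol.

2.952 bits/symbol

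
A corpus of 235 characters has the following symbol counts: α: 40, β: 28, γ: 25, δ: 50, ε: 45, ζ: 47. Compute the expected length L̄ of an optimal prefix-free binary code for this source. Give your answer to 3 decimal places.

2.587 bits/symbol

Probabilities are the counts divided by 235.
Repeatedly combine the two least-probable nodes; the expected code length is the sum of the merged weights.
merge 5/47 + 28/235 → 53/235
merge 8/47 + 9/47 → 17/47
merge 1/5 + 10/47 → 97/235
merge 53/235 + 17/47 → 138/235
merge 97/235 + 138/235 → 1
L = 53/235 + 17/47 + 97/235 + 138/235 + 1 = 608/235 ≈ 2.587 bits/symbol.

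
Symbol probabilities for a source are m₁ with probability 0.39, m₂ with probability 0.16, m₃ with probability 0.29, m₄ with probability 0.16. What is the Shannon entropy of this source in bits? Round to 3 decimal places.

1.894 bits

H = −Σ pᵢ log₂ pᵢ.
−0.39·log₂(0.39) = 0.5298
−0.16·log₂(0.16) = 0.4230
−0.29·log₂(0.29) = 0.5179
−0.16·log₂(0.16) = 0.4230
Sum ≈ 1.8937 → 1.894 bits.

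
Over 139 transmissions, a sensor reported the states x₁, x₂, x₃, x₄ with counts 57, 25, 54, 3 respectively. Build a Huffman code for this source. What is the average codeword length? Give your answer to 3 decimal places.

Probabilities are the counts divided by 139.
Repeatedly combine the two least-probable nodes; the expected code length is the sum of the merged weights.
merge 3/139 + 25/139 → 28/139
merge 28/139 + 54/139 → 82/139
merge 57/139 + 82/139 → 1
L = 28/139 + 82/139 + 1 = 249/139 ≈ 1.791 bits/symbol.

1.791 bits/symbol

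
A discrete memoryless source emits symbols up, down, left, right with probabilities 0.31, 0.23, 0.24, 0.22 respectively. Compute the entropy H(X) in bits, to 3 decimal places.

H = −Σ pᵢ log₂ pᵢ.
−0.31·log₂(0.31) = 0.5238
−0.23·log₂(0.23) = 0.4877
−0.24·log₂(0.24) = 0.4941
−0.22·log₂(0.22) = 0.4806
Sum ≈ 1.9862 → 1.986 bits.

1.986 bits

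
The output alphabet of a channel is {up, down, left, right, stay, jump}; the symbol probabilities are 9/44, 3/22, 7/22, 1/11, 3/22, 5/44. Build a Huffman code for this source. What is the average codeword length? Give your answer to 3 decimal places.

Repeatedly combine the two least-probable nodes; the expected code length is the sum of the merged weights.
merge 1/11 + 5/44 → 9/44
merge 3/22 + 3/22 → 3/11
merge 9/44 + 9/44 → 9/22
merge 3/11 + 7/22 → 13/22
merge 9/22 + 13/22 → 1
L = 9/44 + 3/11 + 9/22 + 13/22 + 1 = 109/44 ≈ 2.477 bits/symbol.

2.477 bits/symbol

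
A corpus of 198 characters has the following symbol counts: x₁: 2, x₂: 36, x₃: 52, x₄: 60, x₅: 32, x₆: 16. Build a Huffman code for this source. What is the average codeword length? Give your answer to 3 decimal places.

Probabilities are the counts divided by 198.
Repeatedly combine the two least-probable nodes; the expected code length is the sum of the merged weights.
merge 1/99 + 8/99 → 1/11
merge 1/11 + 16/99 → 25/99
merge 2/11 + 25/99 → 43/99
merge 26/99 + 10/33 → 56/99
merge 43/99 + 56/99 → 1
L = 1/11 + 25/99 + 43/99 + 56/99 + 1 = 232/99 ≈ 2.343 bits/symbol.

2.343 bits/symbol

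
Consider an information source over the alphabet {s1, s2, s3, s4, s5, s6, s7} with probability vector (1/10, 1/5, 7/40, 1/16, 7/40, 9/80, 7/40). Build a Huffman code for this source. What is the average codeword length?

Repeatedly combine the two least-probable nodes; the expected code length is the sum of the merged weights.
merge 1/16 + 1/10 → 13/80
merge 9/80 + 13/80 → 11/40
merge 7/40 + 7/40 → 7/20
merge 7/40 + 1/5 → 3/8
merge 11/40 + 7/20 → 5/8
merge 3/8 + 5/8 → 1
L = 13/80 + 11/40 + 7/20 + 3/8 + 5/8 + 1 = 223/80 = 2.7875 bits/symbol.

2.7875 bits/symbol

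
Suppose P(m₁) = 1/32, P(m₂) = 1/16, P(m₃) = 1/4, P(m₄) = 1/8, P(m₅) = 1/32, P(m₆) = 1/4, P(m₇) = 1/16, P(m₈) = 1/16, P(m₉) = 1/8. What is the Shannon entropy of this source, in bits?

2.8125 bits

Each probability is a power of 1/2, so log₂(1/p) is an integer.
H = Σ p·log₂(1/p) = 1/32·5 + 1/16·4 + 1/4·2 + 1/8·3 + 1/32·5 + 1/4·2 + 1/16·4 + 1/16·4 + 1/8·3 = 2.8125 bits.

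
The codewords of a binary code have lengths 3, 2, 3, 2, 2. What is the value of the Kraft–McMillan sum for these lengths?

1

With common denominator 2^3 = 8: Σ 2^(−ℓᵢ) = 1/8 + 2/8 + 1/8 + 2/8 + 2/8 = 8/8 = 1.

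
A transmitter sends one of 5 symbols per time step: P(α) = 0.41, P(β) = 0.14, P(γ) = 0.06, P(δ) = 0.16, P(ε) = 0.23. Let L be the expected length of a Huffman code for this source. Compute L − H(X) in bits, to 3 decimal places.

0.071 bits

Entropy H = −Σ p log₂ p ≈ 2.0787 bits.
Huffman merges: 3/50+7/50→1/5; 4/25+1/5→9/25; 23/100+9/25→59/100; 41/100+59/100→1. L = 43/20 ≈ 2.1500.
L − H = 2.1500 − 2.0787 = 0.071 bits.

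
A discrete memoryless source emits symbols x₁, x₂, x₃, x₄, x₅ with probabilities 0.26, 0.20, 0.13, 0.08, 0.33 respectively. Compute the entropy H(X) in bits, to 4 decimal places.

H = −Σ pᵢ log₂ pᵢ.
−0.26·log₂(0.26) = 0.5053
−0.20·log₂(0.20) = 0.4644
−0.13·log₂(0.13) = 0.3826
−0.08·log₂(0.08) = 0.2915
−0.33·log₂(0.33) = 0.5278
Sum ≈ 2.1716 → 2.1716 bits.

2.1716 bits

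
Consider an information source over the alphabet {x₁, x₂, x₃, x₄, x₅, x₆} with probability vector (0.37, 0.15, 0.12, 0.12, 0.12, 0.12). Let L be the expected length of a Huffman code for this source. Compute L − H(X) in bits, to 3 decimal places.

Entropy H = −Σ p log₂ p ≈ 2.4095 bits.
Huffman merges: 3/25+3/25→6/25; 3/25+3/25→6/25; 3/20+6/25→39/100; 6/25+37/100→61/100; 39/100+61/100→1. L = 62/25 ≈ 2.4800.
L − H = 2.4800 − 2.4095 = 0.070 bits.

0.070 bits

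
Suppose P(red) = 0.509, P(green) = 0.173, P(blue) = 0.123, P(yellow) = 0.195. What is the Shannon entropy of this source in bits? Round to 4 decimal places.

1.7656 bits

H = −Σ pᵢ log₂ pᵢ.
−0.509·log₂(0.509) = 0.4959
−0.173·log₂(0.173) = 0.4379
−0.123·log₂(0.123) = 0.3719
−0.195·log₂(0.195) = 0.4599
Sum ≈ 1.7656 → 1.7656 bits.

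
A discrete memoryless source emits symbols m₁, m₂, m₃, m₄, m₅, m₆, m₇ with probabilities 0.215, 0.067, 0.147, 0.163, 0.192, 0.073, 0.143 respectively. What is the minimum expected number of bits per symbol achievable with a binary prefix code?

2.733 bits/symbol

Repeatedly combine the two least-probable nodes; the expected code length is the sum of the merged weights.
merge 67/1000 + 73/1000 → 7/50
merge 7/50 + 143/1000 → 283/1000
merge 147/1000 + 163/1000 → 31/100
merge 24/125 + 43/200 → 407/1000
merge 283/1000 + 31/100 → 593/1000
merge 407/1000 + 593/1000 → 1
L = 7/50 + 283/1000 + 31/100 + 407/1000 + 593/1000 + 1 = 2733/1000 = 2.733 bits/symbol.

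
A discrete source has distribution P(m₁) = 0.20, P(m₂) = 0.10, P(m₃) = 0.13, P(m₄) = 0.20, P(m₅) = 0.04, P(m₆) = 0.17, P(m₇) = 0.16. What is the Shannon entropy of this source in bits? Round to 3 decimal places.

2.687 bits

H = −Σ pᵢ log₂ pᵢ.
−0.20·log₂(0.20) = 0.4644
−0.10·log₂(0.10) = 0.3322
−0.13·log₂(0.13) = 0.3826
−0.20·log₂(0.20) = 0.4644
−0.04·log₂(0.04) = 0.1858
−0.17·log₂(0.17) = 0.4346
−0.16·log₂(0.16) = 0.4230
Sum ≈ 2.6870 → 2.687 bits.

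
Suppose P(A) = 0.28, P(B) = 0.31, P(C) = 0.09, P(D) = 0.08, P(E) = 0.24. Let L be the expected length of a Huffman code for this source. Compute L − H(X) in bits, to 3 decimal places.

Entropy H = −Σ p log₂ p ≈ 2.1363 bits.
Huffman merges: 2/25+9/100→17/100; 17/100+6/25→41/100; 7/25+31/100→59/100; 41/100+59/100→1. L = 217/100 ≈ 2.1700.
L − H = 2.1700 − 2.1363 = 0.034 bits.

0.034 bits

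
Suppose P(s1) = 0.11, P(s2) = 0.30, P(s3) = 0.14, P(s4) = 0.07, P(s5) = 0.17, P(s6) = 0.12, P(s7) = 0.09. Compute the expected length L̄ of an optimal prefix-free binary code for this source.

2.69 bits/symbol

Repeatedly combine the two least-probable nodes; the expected code length is the sum of the merged weights.
merge 7/100 + 9/100 → 4/25
merge 11/100 + 3/25 → 23/100
merge 7/50 + 4/25 → 3/10
merge 17/100 + 23/100 → 2/5
merge 3/10 + 3/10 → 3/5
merge 2/5 + 3/5 → 1
L = 4/25 + 23/100 + 3/10 + 2/5 + 3/5 + 1 = 269/100 = 2.69 bits/symbol.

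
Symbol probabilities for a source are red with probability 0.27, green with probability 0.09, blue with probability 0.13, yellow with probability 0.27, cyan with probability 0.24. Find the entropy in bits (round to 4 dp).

2.2095 bits

H = −Σ pᵢ log₂ pᵢ.
−0.27·log₂(0.27) = 0.5100
−0.09·log₂(0.09) = 0.3127
−0.13·log₂(0.13) = 0.3826
−0.27·log₂(0.27) = 0.5100
−0.24·log₂(0.24) = 0.4941
Sum ≈ 2.2095 → 2.2095 bits.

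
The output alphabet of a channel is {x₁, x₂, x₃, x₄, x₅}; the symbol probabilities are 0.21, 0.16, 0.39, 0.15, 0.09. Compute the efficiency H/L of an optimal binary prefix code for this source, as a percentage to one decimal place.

96.8%

Entropy H = −Σ p log₂ p ≈ 2.1488 bits.
Huffman merges: 9/100+3/20→6/25; 4/25+21/100→37/100; 6/25+37/100→61/100; 39/100+61/100→1. L = 111/50 ≈ 2.2200.
Efficiency = H/L = 2.1488/2.2200 = 96.8%.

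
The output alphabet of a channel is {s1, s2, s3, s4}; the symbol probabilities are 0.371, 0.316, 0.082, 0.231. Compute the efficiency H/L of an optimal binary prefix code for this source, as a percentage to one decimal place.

94.8%

Entropy H = −Σ p log₂ p ≈ 1.8401 bits.
Huffman merges: 41/500+231/1000→313/1000; 313/1000+79/250→629/1000; 371/1000+629/1000→1. L = 971/500 ≈ 1.9420.
Efficiency = H/L = 1.8401/1.9420 = 94.8%.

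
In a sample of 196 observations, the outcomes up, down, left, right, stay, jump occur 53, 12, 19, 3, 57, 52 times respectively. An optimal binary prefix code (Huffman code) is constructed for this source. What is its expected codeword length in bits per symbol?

2.25 bits/symbol

Probabilities are the counts divided by 196.
Repeatedly combine the two least-probable nodes; the expected code length is the sum of the merged weights.
merge 3/196 + 3/49 → 15/196
merge 15/196 + 19/196 → 17/98
merge 17/98 + 13/49 → 43/98
merge 53/196 + 57/196 → 55/98
merge 43/98 + 55/98 → 1
L = 15/196 + 17/98 + 43/98 + 55/98 + 1 = 9/4 = 2.25 bits/symbol.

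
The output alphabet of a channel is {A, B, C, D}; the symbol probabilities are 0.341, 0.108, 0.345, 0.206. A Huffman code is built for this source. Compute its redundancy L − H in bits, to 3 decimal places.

Entropy H = −Σ p log₂ p ≈ 1.8753 bits.
Huffman merges: 27/250+103/500→157/500; 157/500+341/1000→131/200; 69/200+131/200→1. L = 1969/1000 ≈ 1.9690.
L − H = 1.9690 − 1.8753 = 0.094 bits.

0.094 bits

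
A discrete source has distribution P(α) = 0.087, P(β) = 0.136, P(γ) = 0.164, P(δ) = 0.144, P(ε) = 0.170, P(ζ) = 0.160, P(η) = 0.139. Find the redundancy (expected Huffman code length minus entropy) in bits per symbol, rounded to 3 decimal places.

0.048 bits

Entropy H = −Σ p log₂ p ≈ 2.7816 bits.
Huffman merges: 87/1000+17/125→223/1000; 139/1000+18/125→283/1000; 4/25+41/250→81/250; 17/100+223/1000→393/1000; 283/1000+81/250→607/1000; 393/1000+607/1000→1. L = 283/100 ≈ 2.8300.
L − H = 2.8300 − 2.7816 = 0.048 bits.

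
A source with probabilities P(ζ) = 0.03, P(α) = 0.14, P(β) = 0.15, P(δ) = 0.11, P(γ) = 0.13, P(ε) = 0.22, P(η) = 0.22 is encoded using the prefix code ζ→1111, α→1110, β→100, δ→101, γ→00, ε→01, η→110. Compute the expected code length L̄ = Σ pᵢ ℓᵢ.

2.82 bits/symbol

L̄ = Σ pᵢ·ℓᵢ = 0.03·4 + 0.14·4 + 0.15·3 + 0.11·3 + 0.13·2 + 0.22·2 + 0.22·3 = 2.82 bits/symbol.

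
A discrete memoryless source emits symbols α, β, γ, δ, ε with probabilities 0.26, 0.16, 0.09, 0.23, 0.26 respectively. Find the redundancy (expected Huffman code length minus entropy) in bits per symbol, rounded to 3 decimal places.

0.016 bits

Entropy H = −Σ p log₂ p ≈ 2.2339 bits.
Huffman merges: 9/100+4/25→1/4; 23/100+1/4→12/25; 13/50+13/50→13/25; 12/25+13/25→1. L = 9/4 ≈ 2.2500.
L − H = 2.2500 − 2.2339 = 0.016 bits.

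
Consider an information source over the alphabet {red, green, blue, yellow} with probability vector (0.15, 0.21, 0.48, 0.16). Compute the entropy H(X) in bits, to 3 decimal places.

H = −Σ pᵢ log₂ pᵢ.
−0.15·log₂(0.15) = 0.4105
−0.21·log₂(0.21) = 0.4728
−0.48·log₂(0.48) = 0.5083
−0.16·log₂(0.16) = 0.4230
Sum ≈ 1.8147 → 1.815 bits.

1.815 bits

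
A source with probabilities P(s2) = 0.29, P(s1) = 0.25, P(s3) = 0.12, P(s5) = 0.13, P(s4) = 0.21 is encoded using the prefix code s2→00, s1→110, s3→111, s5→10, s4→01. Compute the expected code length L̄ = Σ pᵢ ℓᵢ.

L̄ = Σ pᵢ·ℓᵢ = 0.29·2 + 0.25·3 + 0.12·3 + 0.13·2 + 0.21·2 = 2.37 bits/symbol.

2.37 bits/symbol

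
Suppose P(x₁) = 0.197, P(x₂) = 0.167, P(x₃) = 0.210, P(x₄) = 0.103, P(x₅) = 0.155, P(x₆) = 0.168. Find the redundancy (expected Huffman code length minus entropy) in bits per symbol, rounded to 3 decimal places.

0.040 bits

Entropy H = −Σ p log₂ p ≈ 2.5528 bits.
Huffman merges: 103/1000+31/200→129/500; 167/1000+21/125→67/200; 197/1000+21/100→407/1000; 129/500+67/200→593/1000; 407/1000+593/1000→1. L = 2593/1000 ≈ 2.5930.
L − H = 2.5930 − 2.5528 = 0.040 bits.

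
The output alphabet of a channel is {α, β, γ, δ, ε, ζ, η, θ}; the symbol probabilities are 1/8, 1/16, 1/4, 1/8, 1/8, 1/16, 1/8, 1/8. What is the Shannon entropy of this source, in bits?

2.875 bits

Each probability is a power of 1/2, so log₂(1/p) is an integer.
H = Σ p·log₂(1/p) = 1/8·3 + 1/16·4 + 1/4·2 + 1/8·3 + 1/8·3 + 1/16·4 + 1/8·3 + 1/8·3 = 2.875 bits.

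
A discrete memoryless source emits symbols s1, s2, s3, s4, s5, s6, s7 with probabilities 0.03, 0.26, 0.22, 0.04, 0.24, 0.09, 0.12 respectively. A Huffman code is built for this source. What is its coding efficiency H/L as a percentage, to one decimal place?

Entropy H = −Σ p log₂ p ≈ 2.4972 bits.
Huffman merges: 3/100+1/25→7/100; 7/100+9/100→4/25; 3/25+4/25→7/25; 11/50+6/25→23/50; 13/50+7/25→27/50; 23/50+27/50→1. L = 251/100 ≈ 2.5100.
Efficiency = H/L = 2.4972/2.5100 = 99.5%.

99.5%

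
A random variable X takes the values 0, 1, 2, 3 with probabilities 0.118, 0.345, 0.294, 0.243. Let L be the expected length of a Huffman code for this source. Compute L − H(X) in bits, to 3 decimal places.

0.091 bits

Entropy H = −Σ p log₂ p ≈ 1.9087 bits.
Huffman merges: 59/500+243/1000→361/1000; 147/500+69/200→639/1000; 361/1000+639/1000→1. L = 2 ≈ 2.0000.
L − H = 2.0000 − 1.9087 = 0.091 bits.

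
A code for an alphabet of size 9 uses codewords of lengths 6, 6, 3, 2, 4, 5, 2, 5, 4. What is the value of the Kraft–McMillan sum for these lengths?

0.84375

With common denominator 2^6 = 64: Σ 2^(−ℓᵢ) = 1/64 + 1/64 + 8/64 + 16/64 + 4/64 + 2/64 + 16/64 + 2/64 + 4/64 = 54/64 = 0.84375.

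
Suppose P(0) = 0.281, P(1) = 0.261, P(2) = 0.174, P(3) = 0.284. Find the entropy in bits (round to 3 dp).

H = −Σ pᵢ log₂ pᵢ.
−0.281·log₂(0.281) = 0.5146
−0.261·log₂(0.261) = 0.5058
−0.174·log₂(0.174) = 0.4390
−0.284·log₂(0.284) = 0.5158
Sum ≈ 1.9751 → 1.975 bits.

1.975 bits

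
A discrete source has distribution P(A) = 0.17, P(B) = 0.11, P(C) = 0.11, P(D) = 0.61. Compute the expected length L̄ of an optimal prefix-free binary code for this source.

1.61 bits/symbol

Repeatedly combine the two least-probable nodes; the expected code length is the sum of the merged weights.
merge 11/100 + 11/100 → 11/50
merge 17/100 + 11/50 → 39/100
merge 39/100 + 61/100 → 1
L = 11/50 + 39/100 + 1 = 161/100 = 1.61 bits/symbol.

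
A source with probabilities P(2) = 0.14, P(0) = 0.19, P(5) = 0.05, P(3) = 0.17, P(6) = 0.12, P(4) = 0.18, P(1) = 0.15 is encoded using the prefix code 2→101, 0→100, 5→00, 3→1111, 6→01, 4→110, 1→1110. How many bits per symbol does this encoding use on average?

L̄ = Σ pᵢ·ℓᵢ = 0.14·3 + 0.19·3 + 0.05·2 + 0.17·4 + 0.12·2 + 0.18·3 + 0.15·4 = 3.15 bits/symbol.

3.15 bits/symbol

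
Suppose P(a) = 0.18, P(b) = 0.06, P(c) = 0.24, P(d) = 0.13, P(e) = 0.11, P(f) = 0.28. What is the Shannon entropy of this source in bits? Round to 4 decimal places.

H = −Σ pᵢ log₂ pᵢ.
−0.18·log₂(0.18) = 0.4453
−0.06·log₂(0.06) = 0.2435
−0.24·log₂(0.24) = 0.4941
−0.13·log₂(0.13) = 0.3826
−0.11·log₂(0.11) = 0.3503
−0.28·log₂(0.28) = 0.5142
Sum ≈ 2.4301 → 2.4301 bits.

2.4301 bits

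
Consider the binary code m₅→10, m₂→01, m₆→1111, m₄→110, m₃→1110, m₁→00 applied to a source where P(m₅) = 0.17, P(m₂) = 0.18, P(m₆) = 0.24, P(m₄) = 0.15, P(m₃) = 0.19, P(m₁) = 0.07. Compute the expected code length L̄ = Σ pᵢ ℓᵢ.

3.01 bits/symbol

L̄ = Σ pᵢ·ℓᵢ = 0.17·2 + 0.18·2 + 0.24·4 + 0.15·3 + 0.19·4 + 0.07·2 = 3.01 bits/symbol.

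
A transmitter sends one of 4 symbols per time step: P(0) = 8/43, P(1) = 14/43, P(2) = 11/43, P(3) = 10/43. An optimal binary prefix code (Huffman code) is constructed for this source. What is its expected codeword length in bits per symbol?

Repeatedly combine the two least-probable nodes; the expected code length is the sum of the merged weights.
merge 8/43 + 10/43 → 18/43
merge 11/43 + 14/43 → 25/43
merge 18/43 + 25/43 → 1
L = 18/43 + 25/43 + 1 = 2 bits/symbol.

2 bits/symbol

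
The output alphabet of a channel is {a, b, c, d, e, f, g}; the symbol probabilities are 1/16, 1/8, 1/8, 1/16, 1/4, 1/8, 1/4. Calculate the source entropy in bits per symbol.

2.625 bits

Each probability is a power of 1/2, so log₂(1/p) is an integer.
H = Σ p·log₂(1/p) = 1/16·4 + 1/8·3 + 1/8·3 + 1/16·4 + 1/4·2 + 1/8·3 + 1/4·2 = 2.625 bits.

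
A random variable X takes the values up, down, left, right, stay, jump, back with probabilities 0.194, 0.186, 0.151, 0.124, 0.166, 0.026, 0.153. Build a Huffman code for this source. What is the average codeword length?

2.77 bits/symbol

Repeatedly combine the two least-probable nodes; the expected code length is the sum of the merged weights.
merge 13/500 + 31/250 → 3/20
merge 3/20 + 151/1000 → 301/1000
merge 153/1000 + 83/500 → 319/1000
merge 93/500 + 97/500 → 19/50
merge 301/1000 + 319/1000 → 31/50
merge 19/50 + 31/50 → 1
L = 3/20 + 301/1000 + 319/1000 + 19/50 + 31/50 + 1 = 277/100 = 2.77 bits/symbol.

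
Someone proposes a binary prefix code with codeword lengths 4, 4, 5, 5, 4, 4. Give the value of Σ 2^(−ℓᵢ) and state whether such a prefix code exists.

0.3125; yes

With common denominator 2^5 = 32: Σ 2^(−ℓᵢ) = 2/32 + 2/32 + 1/32 + 1/32 + 2/32 + 2/32 = 10/32 = 0.3125.
Kraft's inequality requires Σ ≤ 1; here Σ = 0.3125 ≤ 1, so such a prefix code exists.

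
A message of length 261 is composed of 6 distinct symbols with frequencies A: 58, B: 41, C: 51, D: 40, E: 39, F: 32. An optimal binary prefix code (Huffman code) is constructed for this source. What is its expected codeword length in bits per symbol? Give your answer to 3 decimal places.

2.582 bits/symbol

Probabilities are the counts divided by 261.
Repeatedly combine the two least-probable nodes; the expected code length is the sum of the merged weights.
merge 32/261 + 13/87 → 71/261
merge 40/261 + 41/261 → 9/29
merge 17/87 + 2/9 → 109/261
merge 71/261 + 9/29 → 152/261
merge 109/261 + 152/261 → 1
L = 71/261 + 9/29 + 109/261 + 152/261 + 1 = 674/261 ≈ 2.582 bits/symbol.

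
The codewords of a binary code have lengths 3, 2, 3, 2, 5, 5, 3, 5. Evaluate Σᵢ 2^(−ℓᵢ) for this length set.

0.96875

With common denominator 2^5 = 32: Σ 2^(−ℓᵢ) = 4/32 + 8/32 + 4/32 + 8/32 + 1/32 + 1/32 + 4/32 + 1/32 = 31/32 = 0.96875.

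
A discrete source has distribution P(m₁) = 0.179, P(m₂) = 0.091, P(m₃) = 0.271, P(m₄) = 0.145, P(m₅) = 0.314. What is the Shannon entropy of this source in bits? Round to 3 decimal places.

H = −Σ pᵢ log₂ pᵢ.
−0.179·log₂(0.179) = 0.4443
−0.091·log₂(0.091) = 0.3147
−0.271·log₂(0.271) = 0.5105
−0.145·log₂(0.145) = 0.4040
−0.314·log₂(0.314) = 0.5247
Sum ≈ 2.1981 → 2.198 bits.

2.198 bits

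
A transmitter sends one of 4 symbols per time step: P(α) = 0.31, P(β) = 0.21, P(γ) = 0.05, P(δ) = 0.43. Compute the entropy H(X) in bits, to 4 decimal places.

1.7363 bits

H = −Σ pᵢ log₂ pᵢ.
−0.31·log₂(0.31) = 0.5238
−0.21·log₂(0.21) = 0.4728
−0.05·log₂(0.05) = 0.2161
−0.43·log₂(0.43) = 0.5236
Sum ≈ 1.7363 → 1.7363 bits.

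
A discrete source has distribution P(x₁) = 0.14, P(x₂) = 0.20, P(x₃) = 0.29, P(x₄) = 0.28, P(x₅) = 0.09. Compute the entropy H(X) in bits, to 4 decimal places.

2.2063 bits

H = −Σ pᵢ log₂ pᵢ.
−0.14·log₂(0.14) = 0.3971
−0.20·log₂(0.20) = 0.4644
−0.29·log₂(0.29) = 0.5179
−0.28·log₂(0.28) = 0.5142
−0.09·log₂(0.09) = 0.3127
Sum ≈ 2.2063 → 2.2063 bits.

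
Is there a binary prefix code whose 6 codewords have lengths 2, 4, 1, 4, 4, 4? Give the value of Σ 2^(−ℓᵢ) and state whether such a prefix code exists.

1; yes

With common denominator 2^4 = 16: Σ 2^(−ℓᵢ) = 4/16 + 1/16 + 8/16 + 1/16 + 1/16 + 1/16 = 16/16 = 1.
Kraft's inequality requires Σ ≤ 1; here Σ = 1 ≤ 1, so such a prefix code exists.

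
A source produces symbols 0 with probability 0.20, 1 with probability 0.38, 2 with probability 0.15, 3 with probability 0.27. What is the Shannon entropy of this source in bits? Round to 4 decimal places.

1.9154 bits

H = −Σ pᵢ log₂ pᵢ.
−0.20·log₂(0.20) = 0.4644
−0.38·log₂(0.38) = 0.5305
−0.15·log₂(0.15) = 0.4105
−0.27·log₂(0.27) = 0.5100
Sum ≈ 1.9154 → 1.9154 bits.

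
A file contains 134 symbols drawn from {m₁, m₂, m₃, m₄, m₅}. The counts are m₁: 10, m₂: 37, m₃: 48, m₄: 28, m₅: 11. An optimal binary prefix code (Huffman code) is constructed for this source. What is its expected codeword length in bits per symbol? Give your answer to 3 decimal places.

Probabilities are the counts divided by 134.
Repeatedly combine the two least-probable nodes; the expected code length is the sum of the merged weights.
merge 5/67 + 11/134 → 21/134
merge 21/134 + 14/67 → 49/134
merge 37/134 + 24/67 → 85/134
merge 49/134 + 85/134 → 1
L = 21/134 + 49/134 + 85/134 + 1 = 289/134 ≈ 2.157 bits/symbol.

2.157 bits/symbol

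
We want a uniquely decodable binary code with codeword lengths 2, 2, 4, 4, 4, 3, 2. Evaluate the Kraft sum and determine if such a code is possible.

1.0625; no

With common denominator 2^4 = 16: Σ 2^(−ℓᵢ) = 4/16 + 4/16 + 1/16 + 1/16 + 1/16 + 2/16 + 4/16 = 17/16 = 1.0625.
Kraft's inequality requires Σ ≤ 1; here Σ = 1.0625 > 1, so no such prefix code exists.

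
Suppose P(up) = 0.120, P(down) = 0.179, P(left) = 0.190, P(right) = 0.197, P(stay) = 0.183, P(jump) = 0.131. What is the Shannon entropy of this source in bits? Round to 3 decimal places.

H = −Σ pᵢ log₂ pᵢ.
−0.120·log₂(0.120) = 0.3671
−0.179·log₂(0.179) = 0.4443
−0.190·log₂(0.190) = 0.4552
−0.197·log₂(0.197) = 0.4617
−0.183·log₂(0.183) = 0.4484
−0.131·log₂(0.131) = 0.3841
Sum ≈ 2.5608 → 2.561 bits.

2.561 bits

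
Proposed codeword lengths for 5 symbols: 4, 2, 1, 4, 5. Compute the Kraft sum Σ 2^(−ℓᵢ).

0.90625

With common denominator 2^5 = 32: Σ 2^(−ℓᵢ) = 2/32 + 8/32 + 16/32 + 2/32 + 1/32 = 29/32 = 0.90625.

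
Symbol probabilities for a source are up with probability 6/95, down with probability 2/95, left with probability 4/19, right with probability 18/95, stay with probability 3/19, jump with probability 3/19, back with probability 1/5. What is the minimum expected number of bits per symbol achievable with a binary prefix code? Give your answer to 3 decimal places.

Repeatedly combine the two least-probable nodes; the expected code length is the sum of the merged weights.
merge 2/95 + 6/95 → 8/95
merge 8/95 + 3/19 → 23/95
merge 3/19 + 18/95 → 33/95
merge 1/5 + 4/19 → 39/95
merge 23/95 + 33/95 → 56/95
merge 39/95 + 56/95 → 1
L = 8/95 + 23/95 + 33/95 + 39/95 + 56/95 + 1 = 254/95 ≈ 2.674 bits/symbol.

2.674 bits/symbol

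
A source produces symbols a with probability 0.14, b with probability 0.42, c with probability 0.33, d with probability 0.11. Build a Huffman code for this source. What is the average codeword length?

Repeatedly combine the two least-probable nodes; the expected code length is the sum of the merged weights.
merge 11/100 + 7/50 → 1/4
merge 1/4 + 33/100 → 29/50
merge 21/50 + 29/50 → 1
L = 1/4 + 29/50 + 1 = 183/100 = 1.83 bits/symbol.

1.83 bits/symbol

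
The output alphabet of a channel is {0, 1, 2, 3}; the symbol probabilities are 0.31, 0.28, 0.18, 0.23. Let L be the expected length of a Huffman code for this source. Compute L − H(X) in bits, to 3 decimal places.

0.029 bits

Entropy H = −Σ p log₂ p ≈ 1.9710 bits.
Huffman merges: 9/50+23/100→41/100; 7/25+31/100→59/100; 41/100+59/100→1. L = 2 ≈ 2.0000.
L − H = 2.0000 − 1.9710 = 0.029 bits.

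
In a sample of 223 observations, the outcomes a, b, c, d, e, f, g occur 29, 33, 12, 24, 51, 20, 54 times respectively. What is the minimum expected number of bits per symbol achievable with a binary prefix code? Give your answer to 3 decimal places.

2.673 bits/symbol

Probabilities are the counts divided by 223.
Repeatedly combine the two least-probable nodes; the expected code length is the sum of the merged weights.
merge 12/223 + 20/223 → 32/223
merge 24/223 + 29/223 → 53/223
merge 32/223 + 33/223 → 65/223
merge 51/223 + 53/223 → 104/223
merge 54/223 + 65/223 → 119/223
merge 104/223 + 119/223 → 1
L = 32/223 + 53/223 + 65/223 + 104/223 + 119/223 + 1 = 596/223 ≈ 2.673 bits/symbol.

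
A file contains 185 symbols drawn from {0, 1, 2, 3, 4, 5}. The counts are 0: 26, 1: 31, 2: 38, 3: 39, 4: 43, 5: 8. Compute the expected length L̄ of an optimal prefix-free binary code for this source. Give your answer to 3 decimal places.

2.535 bits/symbol

Probabilities are the counts divided by 185.
Repeatedly combine the two least-probable nodes; the expected code length is the sum of the merged weights.
merge 8/185 + 26/185 → 34/185
merge 31/185 + 34/185 → 13/37
merge 38/185 + 39/185 → 77/185
merge 43/185 + 13/37 → 108/185
merge 77/185 + 108/185 → 1
L = 34/185 + 13/37 + 77/185 + 108/185 + 1 = 469/185 ≈ 2.535 bits/symbol.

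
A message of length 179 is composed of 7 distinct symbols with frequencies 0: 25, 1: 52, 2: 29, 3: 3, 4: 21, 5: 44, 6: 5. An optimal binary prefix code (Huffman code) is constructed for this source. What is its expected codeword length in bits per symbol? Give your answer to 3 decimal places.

Probabilities are the counts divided by 179.
Repeatedly combine the two least-probable nodes; the expected code length is the sum of the merged weights.
merge 3/179 + 5/179 → 8/179
merge 8/179 + 21/179 → 29/179
merge 25/179 + 29/179 → 54/179
merge 29/179 + 44/179 → 73/179
merge 52/179 + 54/179 → 106/179
merge 73/179 + 106/179 → 1
L = 8/179 + 29/179 + 54/179 + 73/179 + 106/179 + 1 = 449/179 ≈ 2.508 bits/symbol.

2.508 bits/symbol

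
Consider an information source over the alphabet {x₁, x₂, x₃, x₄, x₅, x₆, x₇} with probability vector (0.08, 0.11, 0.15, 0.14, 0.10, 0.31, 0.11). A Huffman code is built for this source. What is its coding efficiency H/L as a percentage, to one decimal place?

Entropy H = −Σ p log₂ p ≈ 2.6557 bits.
Huffman merges: 2/25+1/10→9/50; 11/100+11/100→11/50; 7/50+3/20→29/100; 9/50+11/50→2/5; 29/100+31/100→3/5; 2/5+3/5→1. L = 269/100 ≈ 2.6900.
Efficiency = H/L = 2.6557/2.6900 = 98.7%.

98.7%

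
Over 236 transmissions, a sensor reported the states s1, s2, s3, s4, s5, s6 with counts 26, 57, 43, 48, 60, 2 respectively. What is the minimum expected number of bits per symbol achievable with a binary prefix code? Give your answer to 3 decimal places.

2.419 bits/symbol

Probabilities are the counts divided by 236.
Repeatedly combine the two least-probable nodes; the expected code length is the sum of the merged weights.
merge 1/118 + 13/118 → 7/59
merge 7/59 + 43/236 → 71/236
merge 12/59 + 57/236 → 105/236
merge 15/59 + 71/236 → 131/236
merge 105/236 + 131/236 → 1
L = 7/59 + 71/236 + 105/236 + 131/236 + 1 = 571/236 ≈ 2.419 bits/symbol.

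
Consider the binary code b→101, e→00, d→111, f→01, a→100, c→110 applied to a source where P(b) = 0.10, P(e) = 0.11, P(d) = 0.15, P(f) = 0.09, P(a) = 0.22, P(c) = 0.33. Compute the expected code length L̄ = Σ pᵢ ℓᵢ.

L̄ = Σ pᵢ·ℓᵢ = 0.10·3 + 0.11·2 + 0.15·3 + 0.09·2 + 0.22·3 + 0.33·3 = 2.8 bits/symbol.

2.8 bits/symbol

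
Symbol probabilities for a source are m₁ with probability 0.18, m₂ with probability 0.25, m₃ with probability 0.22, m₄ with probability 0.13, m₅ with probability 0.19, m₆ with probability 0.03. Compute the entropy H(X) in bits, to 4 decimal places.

H = −Σ pᵢ log₂ pᵢ.
−0.18·log₂(0.18) = 0.4453
−0.25·log₂(0.25) = 0.5000
−0.22·log₂(0.22) = 0.4806
−0.13·log₂(0.13) = 0.3826
−0.19·log₂(0.19) = 0.4552
−0.03·log₂(0.03) = 0.1518
Sum ≈ 2.4155 → 2.4155 bits.

2.4155 bits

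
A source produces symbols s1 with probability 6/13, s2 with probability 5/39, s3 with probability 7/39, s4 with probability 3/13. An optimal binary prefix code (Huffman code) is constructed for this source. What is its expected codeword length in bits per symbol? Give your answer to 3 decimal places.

1.846 bits/symbol

Repeatedly combine the two least-probable nodes; the expected code length is the sum of the merged weights.
merge 5/39 + 7/39 → 4/13
merge 3/13 + 4/13 → 7/13
merge 6/13 + 7/13 → 1
L = 4/13 + 7/13 + 1 = 24/13 ≈ 1.846 bits/symbol.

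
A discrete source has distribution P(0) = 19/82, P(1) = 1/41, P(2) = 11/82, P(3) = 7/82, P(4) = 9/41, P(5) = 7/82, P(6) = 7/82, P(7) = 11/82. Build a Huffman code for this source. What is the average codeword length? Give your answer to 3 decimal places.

2.829 bits/symbol

Repeatedly combine the two least-probable nodes; the expected code length is the sum of the merged weights.
merge 1/41 + 7/82 → 9/82
merge 7/82 + 7/82 → 7/41
merge 9/82 + 11/82 → 10/41
merge 11/82 + 7/41 → 25/82
merge 9/41 + 19/82 → 37/82
merge 10/41 + 25/82 → 45/82
merge 37/82 + 45/82 → 1
L = 9/82 + 7/41 + 10/41 + 25/82 + 37/82 + 45/82 + 1 = 116/41 ≈ 2.829 bits/symbol.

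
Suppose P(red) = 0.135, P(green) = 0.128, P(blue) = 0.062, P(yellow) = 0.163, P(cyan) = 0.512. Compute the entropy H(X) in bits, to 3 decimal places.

H = −Σ pᵢ log₂ pᵢ.
−0.135·log₂(0.135) = 0.3900
−0.128·log₂(0.128) = 0.3796
−0.062·log₂(0.062) = 0.2487
−0.163·log₂(0.163) = 0.4266
−0.512·log₂(0.512) = 0.4945
Sum ≈ 1.9394 → 1.939 bits.

1.939 bits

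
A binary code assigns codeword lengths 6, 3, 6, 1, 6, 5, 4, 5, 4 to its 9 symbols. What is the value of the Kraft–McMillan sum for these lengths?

0.859375

With common denominator 2^6 = 64: Σ 2^(−ℓᵢ) = 1/64 + 8/64 + 1/64 + 32/64 + 1/64 + 2/64 + 4/64 + 2/64 + 4/64 = 55/64 = 0.859375.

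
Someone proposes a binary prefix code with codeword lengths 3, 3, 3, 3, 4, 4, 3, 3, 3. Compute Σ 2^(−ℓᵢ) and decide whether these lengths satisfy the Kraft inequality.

With common denominator 2^4 = 16: Σ 2^(−ℓᵢ) = 2/16 + 2/16 + 2/16 + 2/16 + 1/16 + 1/16 + 2/16 + 2/16 + 2/16 = 16/16 = 1.
Kraft's inequality requires Σ ≤ 1; here Σ = 1 ≤ 1, so such a prefix code exists.

1; yes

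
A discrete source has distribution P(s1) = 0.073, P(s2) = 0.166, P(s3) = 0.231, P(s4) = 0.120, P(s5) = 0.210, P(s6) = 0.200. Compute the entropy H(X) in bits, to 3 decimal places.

2.498 bits

H = −Σ pᵢ log₂ pᵢ.
−0.073·log₂(0.073) = 0.2756
−0.166·log₂(0.166) = 0.4301
−0.231·log₂(0.231) = 0.4883
−0.120·log₂(0.120) = 0.3671
−0.210·log₂(0.210) = 0.4728
−0.200·log₂(0.200) = 0.4644
Sum ≈ 2.4983 → 2.498 bits.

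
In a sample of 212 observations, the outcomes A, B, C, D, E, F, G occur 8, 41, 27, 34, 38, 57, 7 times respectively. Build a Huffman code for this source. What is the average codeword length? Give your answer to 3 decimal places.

2.608 bits/symbol

Probabilities are the counts divided by 212.
Repeatedly combine the two least-probable nodes; the expected code length is the sum of the merged weights.
merge 7/212 + 2/53 → 15/212
merge 15/212 + 27/212 → 21/106
merge 17/106 + 19/106 → 18/53
merge 41/212 + 21/106 → 83/212
merge 57/212 + 18/53 → 129/212
merge 83/212 + 129/212 → 1
L = 15/212 + 21/106 + 18/53 + 83/212 + 129/212 + 1 = 553/212 ≈ 2.608 bits/symbol.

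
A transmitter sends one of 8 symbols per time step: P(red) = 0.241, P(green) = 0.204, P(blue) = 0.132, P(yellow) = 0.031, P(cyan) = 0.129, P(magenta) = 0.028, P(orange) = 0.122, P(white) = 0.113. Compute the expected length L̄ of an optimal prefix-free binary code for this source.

Repeatedly combine the two least-probable nodes; the expected code length is the sum of the merged weights.
merge 7/250 + 31/1000 → 59/1000
merge 59/1000 + 113/1000 → 43/250
merge 61/500 + 129/1000 → 251/1000
merge 33/250 + 43/250 → 38/125
merge 51/250 + 241/1000 → 89/200
merge 251/1000 + 38/125 → 111/200
merge 89/200 + 111/200 → 1
L = 59/1000 + 43/250 + 251/1000 + 38/125 + 89/200 + 111/200 + 1 = 1393/500 = 2.786 bits/symbol.

2.786 bits/symbol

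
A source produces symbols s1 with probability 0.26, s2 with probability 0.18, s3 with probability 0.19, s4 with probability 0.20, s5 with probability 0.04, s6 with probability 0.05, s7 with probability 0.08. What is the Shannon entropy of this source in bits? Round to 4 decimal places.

H = −Σ pᵢ log₂ pᵢ.
−0.26·log₂(0.26) = 0.5053
−0.18·log₂(0.18) = 0.4453
−0.19·log₂(0.19) = 0.4552
−0.20·log₂(0.20) = 0.4644
−0.04·log₂(0.04) = 0.1858
−0.05·log₂(0.05) = 0.2161
−0.08·log₂(0.08) = 0.2915
Sum ≈ 2.5636 → 2.5636 bits.

2.5636 bits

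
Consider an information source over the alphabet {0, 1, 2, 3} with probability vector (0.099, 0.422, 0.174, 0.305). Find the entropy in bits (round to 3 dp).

H = −Σ pᵢ log₂ pᵢ.
−0.099·log₂(0.099) = 0.3303
−0.422·log₂(0.422) = 0.5253
−0.174·log₂(0.174) = 0.4390
−0.305·log₂(0.305) = 0.5225
Sum ≈ 1.8170 → 1.817 bits.

1.817 bits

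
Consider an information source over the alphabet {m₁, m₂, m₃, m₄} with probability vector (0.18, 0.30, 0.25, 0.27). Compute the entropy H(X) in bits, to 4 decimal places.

1.9764 bits

H = −Σ pᵢ log₂ pᵢ.
−0.18·log₂(0.18) = 0.4453
−0.30·log₂(0.30) = 0.5211
−0.25·log₂(0.25) = 0.5000
−0.27·log₂(0.27) = 0.5100
Sum ≈ 1.9764 → 1.9764 bits.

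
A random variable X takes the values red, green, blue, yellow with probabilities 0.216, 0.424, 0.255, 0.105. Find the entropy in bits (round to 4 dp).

1.8465 bits

H = −Σ pᵢ log₂ pᵢ.
−0.216·log₂(0.216) = 0.4776
−0.424·log₂(0.424) = 0.5249
−0.255·log₂(0.255) = 0.5027
−0.105·log₂(0.105) = 0.3414
Sum ≈ 1.8465 → 1.8465 bits.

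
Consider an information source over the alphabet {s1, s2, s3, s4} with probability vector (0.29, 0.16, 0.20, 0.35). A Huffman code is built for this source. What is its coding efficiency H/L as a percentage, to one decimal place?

Entropy H = −Σ p log₂ p ≈ 1.9354 bits.
Huffman merges: 4/25+1/5→9/25; 29/100+7/20→16/25; 9/25+16/25→1. L = 2 ≈ 2.0000.
Efficiency = H/L = 1.9354/2.0000 = 96.8%.

96.8%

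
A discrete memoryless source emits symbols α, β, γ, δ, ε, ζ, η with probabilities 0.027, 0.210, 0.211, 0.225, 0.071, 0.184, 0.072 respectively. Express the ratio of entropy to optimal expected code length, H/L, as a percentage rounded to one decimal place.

Entropy H = −Σ p log₂ p ≈ 2.5650 bits.
Huffman merges: 27/1000+71/1000→49/500; 9/125+49/500→17/100; 17/100+23/125→177/500; 21/100+211/1000→421/1000; 9/40+177/500→579/1000; 421/1000+579/1000→1. L = 1311/500 ≈ 2.6220.
Efficiency = H/L = 2.5650/2.6220 = 97.8%.

97.8%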